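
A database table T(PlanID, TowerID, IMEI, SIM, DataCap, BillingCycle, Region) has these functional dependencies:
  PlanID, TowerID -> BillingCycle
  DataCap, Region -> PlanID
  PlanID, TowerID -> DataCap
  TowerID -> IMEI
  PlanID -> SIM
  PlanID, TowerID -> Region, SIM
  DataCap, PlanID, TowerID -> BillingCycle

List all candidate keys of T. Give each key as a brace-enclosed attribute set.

Attributes never on any right-hand side: {TowerID} — every candidate key must contain it.
{PlanID, TowerID}⁺ = {BillingCycle, DataCap, IMEI, PlanID, Region, SIM, TowerID} — all of the relation — so {PlanID, TowerID} is a candidate key.
{DataCap, Region, TowerID}⁺ = {BillingCycle, DataCap, IMEI, PlanID, Region, SIM, TowerID} — all of the relation — so {DataCap, Region, TowerID} is a candidate key.
These are minimal and exhaustive — every other superkey contains one of them.

{DataCap, Region, TowerID}, {PlanID, TowerID}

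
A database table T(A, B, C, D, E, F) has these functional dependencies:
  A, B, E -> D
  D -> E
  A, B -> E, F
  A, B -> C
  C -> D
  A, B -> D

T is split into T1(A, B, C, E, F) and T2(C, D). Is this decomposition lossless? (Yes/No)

The shared attributes are {C} and {C}⁺ = {C, D, E}.
T2 is contained in that closure, so T1 ∩ T2 -> T2 holds and the join is lossless.

Yes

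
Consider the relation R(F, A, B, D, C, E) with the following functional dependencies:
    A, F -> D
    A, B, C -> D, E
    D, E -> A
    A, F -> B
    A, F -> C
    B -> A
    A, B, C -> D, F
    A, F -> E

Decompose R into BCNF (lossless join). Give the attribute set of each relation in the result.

{A, D, E}; {B, C, D, E, F}

Candidate keys of the original relation: {A, F}, {B, C}, {B, F}, {D, E, F}.
In {A, B, C, D, E, F}, {D, E} is not a superkey ({D, E}⁺ restricted to this set is {A, D, E}), so split on D, E -> A into {A, D, E} and {B, C, D, E, F}.
{A, D, E} is in BCNF.
{B, C, D, E, F} is in BCNF.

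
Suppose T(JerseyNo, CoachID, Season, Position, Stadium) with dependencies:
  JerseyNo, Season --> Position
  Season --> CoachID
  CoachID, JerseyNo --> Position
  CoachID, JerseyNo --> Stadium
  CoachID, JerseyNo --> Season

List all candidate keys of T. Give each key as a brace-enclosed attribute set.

{CoachID, JerseyNo}, {JerseyNo, Season}

No FD produces {JerseyNo}, so it must be in every candidate key.
{CoachID, JerseyNo} is a candidate key since {CoachID, JerseyNo}⁺ = {CoachID, JerseyNo, Position, Season, Stadium} covers every attribute.
{JerseyNo, Season} is a candidate key since {JerseyNo, Season}⁺ = {CoachID, JerseyNo, Position, Season, Stadium} covers every attribute.
These are minimal and exhaustive — every other superkey contains one of them.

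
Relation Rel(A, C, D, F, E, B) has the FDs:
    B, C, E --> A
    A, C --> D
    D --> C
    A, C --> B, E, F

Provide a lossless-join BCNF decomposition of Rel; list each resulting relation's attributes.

{A, B, D, E, F}; {C, D}

Candidate keys of the original relation: {A, C}, {A, D}, {B, C, E}, {B, D, E}.
In {A, B, C, D, E, F}, {D} is not a superkey ({D}⁺ restricted to this set is {C, D}), so split on D --> C into {C, D} and {A, B, D, E, F}.
{C, D} has no BCNF violation.
{A, B, D, E, F} has no BCNF violation.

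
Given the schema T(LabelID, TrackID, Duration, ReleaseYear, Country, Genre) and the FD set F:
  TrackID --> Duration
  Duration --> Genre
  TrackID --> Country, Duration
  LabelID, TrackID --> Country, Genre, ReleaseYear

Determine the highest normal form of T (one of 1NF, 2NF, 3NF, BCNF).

Candidate key: {LabelID, TrackID}. Prime attributes: {LabelID, TrackID}.
TrackID --> Duration: {TrackID}⁺ = {Country, Duration, Genre, TrackID}, which is not all of the attributes, so the left side is not a superkey — BCNF is violated.
TrackID --> Duration has non-prime {Duration} on the right and a non-superkey on the left, so 3NF fails.
Since {TrackID} ⊂ {LabelID, TrackID} and {TrackID}⁺ ⊇ {Country, Duration, Genre} with {Country, Duration, Genre} non-prime, there is a partial dependency; 2NF fails.

1NF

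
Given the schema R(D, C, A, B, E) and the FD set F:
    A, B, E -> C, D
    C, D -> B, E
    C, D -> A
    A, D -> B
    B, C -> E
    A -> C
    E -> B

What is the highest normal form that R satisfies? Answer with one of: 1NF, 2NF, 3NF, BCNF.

3NF

Candidate keys: {A, B}, {A, D}, {A, E}, {C, D}. Prime attributes: {A, B, C, D, E}.
B, C -> E breaks BCNF: {B, C}⁺ = {B, C, E}, so {B, C} is not a superkey.
Its right-hand attributes {E} are all prime, as are those of every other non-superkey FD — the relation is in 3NF.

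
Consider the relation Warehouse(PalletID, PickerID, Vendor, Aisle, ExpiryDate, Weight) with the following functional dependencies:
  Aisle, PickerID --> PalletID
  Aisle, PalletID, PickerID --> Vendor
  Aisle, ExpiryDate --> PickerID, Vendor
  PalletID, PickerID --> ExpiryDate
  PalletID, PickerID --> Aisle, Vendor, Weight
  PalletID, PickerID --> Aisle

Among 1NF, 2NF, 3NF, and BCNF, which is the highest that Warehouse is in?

BCNF

Candidate keys: {Aisle, ExpiryDate}, {Aisle, PickerID}, {PalletID, PickerID}. Prime attributes: {Aisle, ExpiryDate, PalletID, PickerID}.
Every FD has a superkey on the left, so the relation is in BCNF.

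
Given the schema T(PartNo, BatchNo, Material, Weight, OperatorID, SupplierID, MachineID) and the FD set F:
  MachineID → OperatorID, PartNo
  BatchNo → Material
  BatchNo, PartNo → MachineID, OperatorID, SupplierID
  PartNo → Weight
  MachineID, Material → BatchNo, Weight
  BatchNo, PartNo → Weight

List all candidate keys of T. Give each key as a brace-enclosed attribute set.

{BatchNo, MachineID}, {BatchNo, PartNo}, {MachineID, Material}

{BatchNo, MachineID} is a candidate key since {BatchNo, MachineID}⁺ = {BatchNo, MachineID, Material, OperatorID, PartNo, SupplierID, Weight} covers every attribute.
{BatchNo, PartNo} is a candidate key since {BatchNo, PartNo}⁺ = {BatchNo, MachineID, Material, OperatorID, PartNo, SupplierID, Weight} covers every attribute.
{MachineID, Material} is a candidate key since {MachineID, Material}⁺ = {BatchNo, MachineID, Material, OperatorID, PartNo, SupplierID, Weight} covers every attribute.
These are minimal and exhaustive — every other superkey contains one of them.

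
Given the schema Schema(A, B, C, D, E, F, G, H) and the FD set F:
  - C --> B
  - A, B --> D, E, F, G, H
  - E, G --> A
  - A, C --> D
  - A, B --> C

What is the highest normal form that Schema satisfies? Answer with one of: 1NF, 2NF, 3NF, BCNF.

3NF

Candidate keys: {A, B}, {A, C}, {B, E, G}, {C, E, G}. Prime attributes: {A, B, C, E, G}.
C --> B breaks BCNF: {C}⁺ = {B, C}, so {C} is not a superkey.
Its right-hand attributes {B} are all prime, as are those of every other non-superkey FD — the relation is in 3NF.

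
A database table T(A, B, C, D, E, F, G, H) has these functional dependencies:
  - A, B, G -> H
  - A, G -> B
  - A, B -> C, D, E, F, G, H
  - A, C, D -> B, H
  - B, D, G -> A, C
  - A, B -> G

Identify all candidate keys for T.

{A, B}, {A, C, D}, {A, G}, {B, D, G}

{A, B}⁺ = {A, B, C, D, E, F, G, H} — all of the relation — so {A, B} is a candidate key.
{A, G}⁺ = {A, B, C, D, E, F, G, H} — all of the relation — so {A, G} is a candidate key.
{A, C, D}⁺ = {A, B, C, D, E, F, G, H} — all of the relation — so {A, C, D} is a candidate key.
{B, D, G}⁺ = {A, B, C, D, E, F, G, H} — all of the relation — so {B, D, G} is a candidate key.
Any other superkey properly contains one of these, so there are no further candidate keys.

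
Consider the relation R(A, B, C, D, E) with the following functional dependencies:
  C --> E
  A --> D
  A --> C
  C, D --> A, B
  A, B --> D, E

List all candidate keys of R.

{A} is a candidate key since {A}⁺ = {A, B, C, D, E} covers every attribute.
{C, D} is a candidate key since {C, D}⁺ = {A, B, C, D, E} covers every attribute.
Any other superkey properly contains one of these, so there are no further candidate keys.

{A}, {C, D}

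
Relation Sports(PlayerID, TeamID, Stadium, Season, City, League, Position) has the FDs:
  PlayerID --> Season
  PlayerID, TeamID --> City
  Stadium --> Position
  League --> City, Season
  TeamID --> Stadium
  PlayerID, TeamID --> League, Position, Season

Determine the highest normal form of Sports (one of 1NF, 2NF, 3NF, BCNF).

1NF

Candidate key: {PlayerID, TeamID}. Prime attributes: {PlayerID, TeamID}.
PlayerID --> Season breaks BCNF: {PlayerID}⁺ = {PlayerID, Season}, so {PlayerID} is not a superkey.
PlayerID --> Season has non-prime {Season} on the right and a non-superkey on the left, so 3NF fails.
Since {PlayerID} ⊂ {PlayerID, TeamID} and {PlayerID}⁺ ⊇ {Season} with {Season} non-prime, there is a partial dependency; 2NF fails.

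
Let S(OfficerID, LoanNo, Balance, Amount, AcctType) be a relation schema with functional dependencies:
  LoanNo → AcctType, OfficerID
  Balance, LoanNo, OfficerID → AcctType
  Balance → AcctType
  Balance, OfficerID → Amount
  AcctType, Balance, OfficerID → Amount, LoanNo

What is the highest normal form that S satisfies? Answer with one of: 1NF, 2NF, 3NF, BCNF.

1NF

Candidate keys: {Balance, LoanNo}, {Balance, OfficerID}. Prime attributes: {Balance, LoanNo, OfficerID}.
LoanNo → AcctType, OfficerID breaks BCNF: {LoanNo}⁺ = {AcctType, LoanNo, OfficerID}, so {LoanNo} is not a superkey.
LoanNo → AcctType, OfficerID determines the non-prime attribute {AcctType} from a non-superkey — 3NF is violated.
The proper key subset {Balance} of {Balance, LoanNo} determines non-prime {AcctType}, so the relation is not even in 2NF.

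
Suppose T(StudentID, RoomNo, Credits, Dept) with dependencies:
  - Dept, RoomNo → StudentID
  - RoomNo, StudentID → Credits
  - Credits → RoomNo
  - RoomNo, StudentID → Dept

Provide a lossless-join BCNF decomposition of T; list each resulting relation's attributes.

Candidate keys of the original relation: {Credits, Dept}, {Credits, StudentID}, {Dept, RoomNo}, {RoomNo, StudentID}.
In {Credits, Dept, RoomNo, StudentID}, {Credits} is not a superkey ({Credits}⁺ restricted to this set is {Credits, RoomNo}), so split on Credits → RoomNo into {Credits, RoomNo} and {Credits, Dept, StudentID}.
{Credits, RoomNo} is in BCNF.
{Credits, Dept, StudentID} is in BCNF.

{Credits, Dept, StudentID}; {Credits, RoomNo}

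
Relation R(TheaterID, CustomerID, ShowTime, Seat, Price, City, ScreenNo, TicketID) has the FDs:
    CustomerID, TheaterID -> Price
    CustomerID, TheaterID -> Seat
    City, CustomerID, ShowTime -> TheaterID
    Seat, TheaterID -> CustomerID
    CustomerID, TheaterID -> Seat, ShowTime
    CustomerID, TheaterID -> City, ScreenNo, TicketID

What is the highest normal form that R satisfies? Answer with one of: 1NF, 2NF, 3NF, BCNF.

Candidate keys: {City, CustomerID, ShowTime}, {CustomerID, TheaterID}, {Seat, TheaterID}. Prime attributes: {City, CustomerID, Seat, ShowTime, TheaterID}.
Every FD has a superkey on the left, so the relation is in BCNF.

BCNF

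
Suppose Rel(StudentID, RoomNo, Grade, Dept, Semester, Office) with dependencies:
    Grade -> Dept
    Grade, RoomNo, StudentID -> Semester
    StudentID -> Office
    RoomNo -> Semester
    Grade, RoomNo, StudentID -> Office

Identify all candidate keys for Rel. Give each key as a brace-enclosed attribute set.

{Grade, RoomNo, StudentID}

Attributes never on any right-hand side: {Grade, RoomNo, StudentID} — every candidate key must contain all of them.
{Grade, RoomNo, StudentID} is a candidate key since {Grade, RoomNo, StudentID}⁺ = {Dept, Grade, Office, RoomNo, Semester, StudentID} covers every attribute.
Every other attribute set either contains this one or has a smaller closure.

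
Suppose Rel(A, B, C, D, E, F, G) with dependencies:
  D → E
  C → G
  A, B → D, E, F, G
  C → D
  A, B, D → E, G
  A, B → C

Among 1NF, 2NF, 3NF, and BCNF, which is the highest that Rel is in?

2NF

Candidate key: {A, B}. Prime attributes: {A, B}.
D → E: {D}⁺ = {D, E}, which is not all of the attributes, so the left side is not a superkey — BCNF is violated.
D → E has non-prime {E} on the right and a non-superkey on the left, so 3NF fails.
Checking every proper subset of each key, none determines a non-prime attribute — 2NF is satisfied.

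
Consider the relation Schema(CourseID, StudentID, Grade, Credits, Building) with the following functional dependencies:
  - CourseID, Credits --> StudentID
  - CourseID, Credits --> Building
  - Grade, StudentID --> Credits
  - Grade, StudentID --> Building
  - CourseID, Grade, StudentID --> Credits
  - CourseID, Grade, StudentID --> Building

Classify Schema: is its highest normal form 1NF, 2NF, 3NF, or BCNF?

Candidate keys: {CourseID, Credits, Grade}, {CourseID, Grade, StudentID}. Prime attributes: {CourseID, Credits, Grade, StudentID}.
For CourseID, Credits --> StudentID we have {CourseID, Credits}⁺ = {Building, CourseID, Credits, StudentID}; {CourseID, Credits} is not a superkey, so BCNF fails.
CourseID, Credits --> Building determines the non-prime attribute {Building} from a non-superkey — 3NF is violated.
{CourseID, Credits} is a proper subset of the key {CourseID, Credits, Grade}, and {CourseID, Credits}⁺ contains the non-prime attribute {Building} — a partial dependency, so 2NF is violated.

1NF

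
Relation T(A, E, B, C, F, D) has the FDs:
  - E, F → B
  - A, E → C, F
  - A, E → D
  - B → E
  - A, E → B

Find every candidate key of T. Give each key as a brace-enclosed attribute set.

{A} never appears on the right of any FD, so every key must include it.
{A, B}⁺ = {A, B, C, D, E, F} — all of the relation — so {A, B} is a candidate key.
{A, E}⁺ = {A, B, C, D, E, F} — all of the relation — so {A, E} is a candidate key.
These are minimal and exhaustive — every other superkey contains one of them.

{A, B}, {A, E}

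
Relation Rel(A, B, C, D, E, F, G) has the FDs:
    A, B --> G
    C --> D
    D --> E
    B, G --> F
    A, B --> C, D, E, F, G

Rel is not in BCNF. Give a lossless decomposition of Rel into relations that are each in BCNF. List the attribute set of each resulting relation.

{A, B, C, G}; {B, F, G}; {C, D}; {D, E}

Candidate key of the original relation: {A, B}.
{A, B, C, D, E, F, G}: {C} determines {C, D, E} here but is not a superkey — split on C --> D, E, giving {C, D, E} and {A, B, C, F, G}.
{C, D, E}: {D} determines {D, E} here but is not a superkey — split on D --> E, giving {D, E} and {C, D}.
{D, E} has no BCNF violation.
{C, D} has no BCNF violation.
{A, B, C, F, G}: {B, G} determines {B, F, G} here but is not a superkey — split on B, G --> F, giving {B, F, G} and {A, B, C, G}.
{B, F, G} has no BCNF violation.
{A, B, C, G} has no BCNF violation.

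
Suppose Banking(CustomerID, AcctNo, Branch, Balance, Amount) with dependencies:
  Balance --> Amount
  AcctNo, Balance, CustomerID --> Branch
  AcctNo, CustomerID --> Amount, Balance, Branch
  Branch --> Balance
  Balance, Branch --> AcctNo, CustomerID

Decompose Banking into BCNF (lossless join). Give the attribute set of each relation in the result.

{AcctNo, Balance, Branch, CustomerID}; {Amount, Balance}

Candidate keys of the original relation: {AcctNo, CustomerID}, {Branch}.
{AcctNo, Amount, Balance, Branch, CustomerID}: {Balance} determines {Amount, Balance} here but is not a superkey — split on Balance --> Amount, giving {Amount, Balance} and {AcctNo, Balance, Branch, CustomerID}.
{Amount, Balance} is in BCNF.
{AcctNo, Balance, Branch, CustomerID} is in BCNF.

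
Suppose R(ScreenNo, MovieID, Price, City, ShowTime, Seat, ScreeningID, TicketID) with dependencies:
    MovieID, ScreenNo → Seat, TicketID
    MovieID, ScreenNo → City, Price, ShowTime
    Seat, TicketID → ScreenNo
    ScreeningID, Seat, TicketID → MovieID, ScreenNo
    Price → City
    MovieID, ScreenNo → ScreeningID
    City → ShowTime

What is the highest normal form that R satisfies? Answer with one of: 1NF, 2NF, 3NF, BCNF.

2NF

Candidate keys: {MovieID, ScreenNo}, {MovieID, Seat, TicketID}, {ScreeningID, Seat, TicketID}. Prime attributes: {MovieID, ScreenNo, ScreeningID, Seat, TicketID}.
Seat, TicketID → ScreenNo breaks BCNF: {Seat, TicketID}⁺ = {ScreenNo, Seat, TicketID}, so {Seat, TicketID} is not a superkey.
Price → City determines the non-prime attribute {City} from a non-superkey — 3NF is violated.
No non-prime attribute depends on a proper subset of any candidate key, so 2NF holds.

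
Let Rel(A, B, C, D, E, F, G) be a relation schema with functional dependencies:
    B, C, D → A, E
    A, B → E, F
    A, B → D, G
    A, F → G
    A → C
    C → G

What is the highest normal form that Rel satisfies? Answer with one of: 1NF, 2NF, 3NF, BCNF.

1NF

Candidate keys: {A, B}, {B, C, D}. Prime attributes: {A, B, C, D}.
For A, F → G we have {A, F}⁺ = {A, C, F, G}; {A, F} is not a superkey, so BCNF fails.
Because {G} is non-prime and the left side of A, F → G is not a superkey, the relation is not in 3NF.
Since {A} ⊂ {A, B} and {A}⁺ ⊇ {G} with {G} non-prime, there is a partial dependency; 2NF fails.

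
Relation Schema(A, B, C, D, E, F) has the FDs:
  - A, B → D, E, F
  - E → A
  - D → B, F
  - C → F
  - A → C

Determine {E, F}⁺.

{A, C, E, F}

Start with {E, F}.
E → A applies; add {A} → now {A, E, F}.
A → C applies; add {C} → now {A, C, E, F}.
No further FD applies.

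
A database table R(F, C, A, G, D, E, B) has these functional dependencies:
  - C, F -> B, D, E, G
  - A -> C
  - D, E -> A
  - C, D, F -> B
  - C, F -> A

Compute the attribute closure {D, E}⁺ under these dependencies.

Start with {D, E}.
D, E -> A applies; add {A} → now {A, D, E}.
A -> C applies; add {C} → now {A, C, D, E}.
No further FD applies.

{A, C, D, E}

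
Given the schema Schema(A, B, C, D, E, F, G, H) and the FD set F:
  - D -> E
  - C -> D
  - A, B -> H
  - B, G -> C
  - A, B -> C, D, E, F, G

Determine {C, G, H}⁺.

Start with {C, G, H}.
C -> D applies; add {D} → now {C, D, G, H}.
D -> E applies; add {E} → now {C, D, E, G, H}.
No further FD applies.

{C, D, E, G, H}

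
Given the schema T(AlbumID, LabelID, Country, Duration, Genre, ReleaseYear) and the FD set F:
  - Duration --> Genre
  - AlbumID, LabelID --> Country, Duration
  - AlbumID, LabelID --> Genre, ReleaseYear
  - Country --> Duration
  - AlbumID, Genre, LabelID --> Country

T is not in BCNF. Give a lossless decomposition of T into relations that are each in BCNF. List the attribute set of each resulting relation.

{AlbumID, Country, LabelID, ReleaseYear}; {Country, Duration}; {Duration, Genre}

Candidate key of the original relation: {AlbumID, LabelID}.
{AlbumID, Country, Duration, Genre, LabelID, ReleaseYear}: {Duration} determines {Duration, Genre} here but is not a superkey — split on Duration --> Genre, giving {Duration, Genre} and {AlbumID, Country, Duration, LabelID, ReleaseYear}.
{Duration, Genre} has no BCNF violation.
{AlbumID, Country, Duration, LabelID, ReleaseYear}: {Country} determines {Country, Duration} here but is not a superkey — split on Country --> Duration, giving {Country, Duration} and {AlbumID, Country, LabelID, ReleaseYear}.
{Country, Duration} has no BCNF violation.
{AlbumID, Country, LabelID, ReleaseYear} has no BCNF violation.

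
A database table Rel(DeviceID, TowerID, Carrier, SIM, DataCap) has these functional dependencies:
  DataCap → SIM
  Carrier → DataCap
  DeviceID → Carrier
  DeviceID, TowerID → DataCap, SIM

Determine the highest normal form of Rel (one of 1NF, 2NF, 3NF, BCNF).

1NF

Candidate key: {DeviceID, TowerID}. Prime attributes: {DeviceID, TowerID}.
For DataCap → SIM we have {DataCap}⁺ = {DataCap, SIM}; {DataCap} is not a superkey, so BCNF fails.
Because {SIM} is non-prime and the left side of DataCap → SIM is not a superkey, the relation is not in 3NF.
Since {DeviceID} ⊂ {DeviceID, TowerID} and {DeviceID}⁺ ⊇ {Carrier, DataCap, SIM} with {Carrier, DataCap, SIM} non-prime, there is a partial dependency; 2NF fails.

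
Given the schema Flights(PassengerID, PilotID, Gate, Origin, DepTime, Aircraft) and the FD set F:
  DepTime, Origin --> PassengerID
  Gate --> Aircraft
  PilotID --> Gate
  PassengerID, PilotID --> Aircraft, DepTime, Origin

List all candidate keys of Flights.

{DepTime, Origin, PilotID}, {PassengerID, PilotID}

{PilotID} never appears on the right of any FD, so every key must include it.
Closure of {PassengerID, PilotID} is {Aircraft, DepTime, Gate, Origin, PassengerID, PilotID}, the whole schema; {PassengerID, PilotID} is a candidate key.
Closure of {DepTime, Origin, PilotID} is {Aircraft, DepTime, Gate, Origin, PassengerID, PilotID}, the whole schema; {DepTime, Origin, PilotID} is a candidate key.
Any other superkey properly contains one of these, so there are no further candidate keys.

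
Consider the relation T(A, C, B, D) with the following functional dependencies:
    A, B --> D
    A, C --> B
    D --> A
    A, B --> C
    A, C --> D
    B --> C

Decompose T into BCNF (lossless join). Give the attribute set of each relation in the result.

Candidate keys of the original relation: {A, B}, {A, C}, {B, D}, {C, D}.
{A, B, C, D}: {D} determines {A, D} here but is not a superkey — split on D --> A, giving {A, D} and {B, C, D}.
{A, D} has no BCNF violation.
{B, C, D}: {B} determines {B, C} here but is not a superkey — split on B --> C, giving {B, C} and {B, D}.
{B, C} has no BCNF violation.
{B, D} has no BCNF violation.

{A, D}; {B, C}; {B, D}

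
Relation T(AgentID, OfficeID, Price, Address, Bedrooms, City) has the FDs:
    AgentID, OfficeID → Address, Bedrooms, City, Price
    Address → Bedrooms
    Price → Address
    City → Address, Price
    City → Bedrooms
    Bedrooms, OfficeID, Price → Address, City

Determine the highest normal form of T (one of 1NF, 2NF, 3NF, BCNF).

2NF

Candidate key: {AgentID, OfficeID}. Prime attributes: {AgentID, OfficeID}.
For Address → Bedrooms we have {Address}⁺ = {Address, Bedrooms}; {Address} is not a superkey, so BCNF fails.
Because {Bedrooms} is non-prime and the left side of Address → Bedrooms is not a superkey, the relation is not in 3NF.
No non-prime attribute depends on a proper subset of any candidate key, so 2NF holds.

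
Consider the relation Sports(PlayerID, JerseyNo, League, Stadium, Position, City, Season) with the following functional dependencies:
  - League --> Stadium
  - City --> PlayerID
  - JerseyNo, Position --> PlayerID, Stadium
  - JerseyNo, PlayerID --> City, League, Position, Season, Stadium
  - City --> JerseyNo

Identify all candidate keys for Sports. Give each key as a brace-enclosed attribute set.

{City}, {JerseyNo, PlayerID}, {JerseyNo, Position}

{City}⁺ = {City, JerseyNo, League, PlayerID, Position, Season, Stadium} — all of the relation — so {City} is a candidate key.
{JerseyNo, PlayerID}⁺ = {City, JerseyNo, League, PlayerID, Position, Season, Stadium} — all of the relation — so {JerseyNo, PlayerID} is a candidate key.
{JerseyNo, Position}⁺ = {City, JerseyNo, League, PlayerID, Position, Season, Stadium} — all of the relation — so {JerseyNo, Position} is a candidate key.
These are minimal and exhaustive — every other superkey contains one of them.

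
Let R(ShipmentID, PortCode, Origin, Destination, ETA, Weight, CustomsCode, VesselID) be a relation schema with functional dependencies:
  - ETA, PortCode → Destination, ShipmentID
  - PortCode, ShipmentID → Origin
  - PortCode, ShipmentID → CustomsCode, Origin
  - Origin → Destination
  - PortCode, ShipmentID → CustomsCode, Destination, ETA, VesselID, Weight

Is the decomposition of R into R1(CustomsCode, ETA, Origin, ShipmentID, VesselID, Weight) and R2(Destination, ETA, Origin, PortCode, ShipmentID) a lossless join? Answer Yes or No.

No

R1 ∩ R2 = {ETA, Origin, ShipmentID}; its closure under F is {Destination, ETA, Origin, ShipmentID}.
Neither R1 nor R2 is contained in that closure, so the decomposition is lossy.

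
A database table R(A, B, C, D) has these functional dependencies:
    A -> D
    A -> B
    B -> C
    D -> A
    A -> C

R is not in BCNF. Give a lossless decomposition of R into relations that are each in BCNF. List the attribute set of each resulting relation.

Candidate keys of the original relation: {A}, {D}.
In {A, B, C, D}, {B} is not a superkey ({B}⁺ restricted to this set is {B, C}), so split on B -> C into {B, C} and {A, B, D}.
{B, C}: every determinant is a superkey — BCNF.
{A, B, D}: every determinant is a superkey — BCNF.

{A, B, D}; {B, C}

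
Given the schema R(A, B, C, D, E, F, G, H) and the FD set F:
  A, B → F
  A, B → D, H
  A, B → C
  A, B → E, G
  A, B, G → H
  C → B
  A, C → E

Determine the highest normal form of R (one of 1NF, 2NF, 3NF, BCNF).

3NF

Candidate keys: {A, B}, {A, C}. Prime attributes: {A, B, C}.
C → B breaks BCNF: {C}⁺ = {B, C}, so {C} is not a superkey.
But every attribute on its right side ({B}) is prime, and the same holds for every other non-superkey FD, so 3NF still holds.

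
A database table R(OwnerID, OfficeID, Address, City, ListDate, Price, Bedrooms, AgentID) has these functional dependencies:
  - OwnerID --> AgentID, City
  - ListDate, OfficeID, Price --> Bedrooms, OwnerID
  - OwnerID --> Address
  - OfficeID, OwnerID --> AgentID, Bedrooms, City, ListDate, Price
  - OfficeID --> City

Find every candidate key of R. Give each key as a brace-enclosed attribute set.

{ListDate, OfficeID, Price}, {OfficeID, OwnerID}

Attributes never on any right-hand side: {OfficeID} — every candidate key must contain it.
{OfficeID, OwnerID}⁺ = {Address, AgentID, Bedrooms, City, ListDate, OfficeID, OwnerID, Price}, which is every attribute, so {OfficeID, OwnerID} is a candidate key.
{ListDate, OfficeID, Price}⁺ = {Address, AgentID, Bedrooms, City, ListDate, OfficeID, OwnerID, Price}, which is every attribute, so {ListDate, OfficeID, Price} is a candidate key.
No proper subset of any of these is a key, and no other minimal superkey exists.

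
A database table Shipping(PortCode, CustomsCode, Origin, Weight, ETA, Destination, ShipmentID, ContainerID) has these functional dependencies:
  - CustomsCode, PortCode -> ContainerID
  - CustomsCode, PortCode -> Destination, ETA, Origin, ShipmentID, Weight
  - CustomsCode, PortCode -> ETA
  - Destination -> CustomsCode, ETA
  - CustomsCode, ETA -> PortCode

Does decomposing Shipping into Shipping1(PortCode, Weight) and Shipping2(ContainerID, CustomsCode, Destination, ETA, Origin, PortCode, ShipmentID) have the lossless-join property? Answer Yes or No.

Common attributes: {PortCode}; their closure is {PortCode}.
Neither Shipping1 nor Shipping2 is contained in that closure, so the decomposition is lossy.

No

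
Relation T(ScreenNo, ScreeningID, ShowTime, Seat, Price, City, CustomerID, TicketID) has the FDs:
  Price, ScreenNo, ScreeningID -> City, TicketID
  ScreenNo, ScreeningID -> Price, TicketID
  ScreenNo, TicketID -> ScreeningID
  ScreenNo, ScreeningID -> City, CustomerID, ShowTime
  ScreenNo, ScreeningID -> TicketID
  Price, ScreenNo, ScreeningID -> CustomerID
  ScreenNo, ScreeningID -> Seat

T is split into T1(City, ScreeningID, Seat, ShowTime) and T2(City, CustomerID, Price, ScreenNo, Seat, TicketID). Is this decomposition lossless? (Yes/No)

The shared attributes are {City, Seat} and {City, Seat}⁺ = {City, Seat}.
Neither T1 nor T2 is contained in that closure, so the decomposition is lossy.

No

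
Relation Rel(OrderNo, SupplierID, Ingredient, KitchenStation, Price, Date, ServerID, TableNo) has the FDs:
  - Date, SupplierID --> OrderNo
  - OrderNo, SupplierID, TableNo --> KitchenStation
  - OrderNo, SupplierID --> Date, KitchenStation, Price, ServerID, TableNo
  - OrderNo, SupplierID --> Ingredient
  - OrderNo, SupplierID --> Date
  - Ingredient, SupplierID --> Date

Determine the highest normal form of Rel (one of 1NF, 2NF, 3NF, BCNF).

Candidate keys: {Date, SupplierID}, {Ingredient, SupplierID}, {OrderNo, SupplierID}. Prime attributes: {Date, Ingredient, OrderNo, SupplierID}.
Each dependency's left side is a superkey — BCNF holds.

BCNF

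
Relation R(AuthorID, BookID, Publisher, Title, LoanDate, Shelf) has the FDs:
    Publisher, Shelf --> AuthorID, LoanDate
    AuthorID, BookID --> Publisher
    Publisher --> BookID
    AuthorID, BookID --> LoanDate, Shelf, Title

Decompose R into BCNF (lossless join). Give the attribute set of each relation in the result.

Candidate keys of the original relation: {AuthorID, BookID}, {AuthorID, Publisher}, {Publisher, Shelf}.
In {AuthorID, BookID, LoanDate, Publisher, Shelf, Title}, {Publisher} is not a superkey ({Publisher}⁺ restricted to this set is {BookID, Publisher}), so split on Publisher --> BookID into {BookID, Publisher} and {AuthorID, LoanDate, Publisher, Shelf, Title}.
{BookID, Publisher} is in BCNF.
{AuthorID, LoanDate, Publisher, Shelf, Title} is in BCNF.

{AuthorID, LoanDate, Publisher, Shelf, Title}; {BookID, Publisher}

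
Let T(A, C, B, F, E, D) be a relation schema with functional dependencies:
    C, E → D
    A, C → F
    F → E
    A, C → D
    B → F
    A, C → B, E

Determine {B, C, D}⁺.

{B, C, D, E, F}

Start with {B, C, D}.
B → F applies; add {F} → now {B, C, D, F}.
F → E applies; add {E} → now {B, C, D, E, F}.
No further FD applies.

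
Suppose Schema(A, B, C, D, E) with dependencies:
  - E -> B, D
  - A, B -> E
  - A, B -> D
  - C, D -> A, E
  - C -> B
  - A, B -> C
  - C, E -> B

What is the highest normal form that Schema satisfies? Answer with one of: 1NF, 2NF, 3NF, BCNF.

Candidate keys: {A, B}, {A, C}, {A, E}, {C, D}, {C, E}. Prime attributes: {A, B, C, D, E}.
E -> B, D breaks BCNF: {E}⁺ = {B, D, E}, so {E} is not a superkey.
But every attribute on its right side ({B, D}) is prime, and the same holds for every other non-superkey FD, so 3NF still holds.

3NF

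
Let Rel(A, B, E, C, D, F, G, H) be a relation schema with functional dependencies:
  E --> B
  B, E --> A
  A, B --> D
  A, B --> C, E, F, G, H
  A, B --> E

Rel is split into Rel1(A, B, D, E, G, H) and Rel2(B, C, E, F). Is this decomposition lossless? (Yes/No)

Common attributes: {B, E}; their closure is {A, B, C, D, E, F, G, H}.
This includes all of Rel1, so the common attributes are a superkey of Rel1 — the join is lossless.

Yes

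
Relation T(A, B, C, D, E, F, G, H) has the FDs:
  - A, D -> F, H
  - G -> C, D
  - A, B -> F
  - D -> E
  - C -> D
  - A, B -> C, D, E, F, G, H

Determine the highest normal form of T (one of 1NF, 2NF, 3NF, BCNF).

2NF

Candidate key: {A, B}. Prime attributes: {A, B}.
A, D -> F, H: {A, D}⁺ = {A, D, E, F, H}, which is not all of the attributes, so the left side is not a superkey — BCNF is violated.
A, D -> F, H determines the non-prime attributes {F, H} from a non-superkey — 3NF is violated.
No proper subset of a key has a non-prime attribute in its closure, so there is no partial dependency; 2NF holds.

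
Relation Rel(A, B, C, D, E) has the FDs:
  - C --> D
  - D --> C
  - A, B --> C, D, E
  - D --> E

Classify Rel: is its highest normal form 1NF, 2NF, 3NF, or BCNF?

Candidate key: {A, B}. Prime attributes: {A, B}.
C --> D breaks BCNF: {C}⁺ = {C, D, E}, so {C} is not a superkey.
C --> D has non-prime {D} on the right and a non-superkey on the left, so 3NF fails.
Checking every proper subset of each key, none determines a non-prime attribute — 2NF is satisfied.

2NF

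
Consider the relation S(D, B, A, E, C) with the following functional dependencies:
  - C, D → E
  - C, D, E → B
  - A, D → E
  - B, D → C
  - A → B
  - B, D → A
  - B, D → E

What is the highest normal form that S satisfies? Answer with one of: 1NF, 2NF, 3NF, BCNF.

Candidate keys: {A, D}, {B, D}, {C, D}. Prime attributes: {A, B, C, D}.
For A → B we have {A}⁺ = {A, B}; {A} is not a superkey, so BCNF fails.
But every attribute on its right side ({B}) is prime, and the same holds for every other non-superkey FD, so 3NF still holds.

3NF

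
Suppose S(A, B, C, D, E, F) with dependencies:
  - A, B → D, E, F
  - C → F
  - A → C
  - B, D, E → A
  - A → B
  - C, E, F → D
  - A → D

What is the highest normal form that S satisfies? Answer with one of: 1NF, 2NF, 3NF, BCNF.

Candidate keys: {A}, {B, C, E}, {B, D, E}. Prime attributes: {A, B, C, D, E}.
C → F: {C}⁺ = {C, F}, which is not all of the attributes, so the left side is not a superkey — BCNF is violated.
Because {F} is non-prime and the left side of C → F is not a superkey, the relation is not in 3NF.
The proper key subset {C} of {B, C, E} determines non-prime {F}, so the relation is not even in 2NF.

1NF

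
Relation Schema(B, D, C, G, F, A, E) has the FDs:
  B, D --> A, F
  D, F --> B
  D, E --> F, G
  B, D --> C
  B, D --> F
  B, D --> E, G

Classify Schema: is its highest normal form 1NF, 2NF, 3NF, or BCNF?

BCNF

Candidate keys: {B, D}, {D, E}, {D, F}. Prime attributes: {B, D, E, F}.
The left-hand side of every FD is a superkey, so BCNF is satisfied.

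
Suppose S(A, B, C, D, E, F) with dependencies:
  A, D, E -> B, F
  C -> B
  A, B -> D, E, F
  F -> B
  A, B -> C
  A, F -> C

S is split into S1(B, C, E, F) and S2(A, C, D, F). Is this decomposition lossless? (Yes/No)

The shared attributes are {C, F} and {C, F}⁺ = {B, C, F}.
The closure covers neither S1 nor S2 entirely; the join is not lossless.

No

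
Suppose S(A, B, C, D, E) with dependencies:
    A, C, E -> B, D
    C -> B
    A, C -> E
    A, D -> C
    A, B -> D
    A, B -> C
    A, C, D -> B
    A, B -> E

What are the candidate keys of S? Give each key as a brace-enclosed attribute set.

No FD produces {A}, so it must be in every candidate key.
Closure of {A, B} is {A, B, C, D, E}, the whole schema; {A, B} is a candidate key.
Closure of {A, C} is {A, B, C, D, E}, the whole schema; {A, C} is a candidate key.
Closure of {A, D} is {A, B, C, D, E}, the whole schema; {A, D} is a candidate key.
No proper subset of any of these is a key, and no other minimal superkey exists.

{A, B}, {A, C}, {A, D}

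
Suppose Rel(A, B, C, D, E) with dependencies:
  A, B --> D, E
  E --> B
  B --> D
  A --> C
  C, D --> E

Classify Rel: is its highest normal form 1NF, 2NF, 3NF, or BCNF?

1NF

Candidate keys: {A, B}, {A, D}, {A, E}. Prime attributes: {A, B, D, E}.
For E --> B we have {E}⁺ = {B, D, E}; {E} is not a superkey, so BCNF fails.
A --> C has non-prime {C} on the right and a non-superkey on the left, so 3NF fails.
{A} is a proper subset of the key {A, B}, and {A}⁺ contains the non-prime attribute {C} — a partial dependency, so 2NF is violated.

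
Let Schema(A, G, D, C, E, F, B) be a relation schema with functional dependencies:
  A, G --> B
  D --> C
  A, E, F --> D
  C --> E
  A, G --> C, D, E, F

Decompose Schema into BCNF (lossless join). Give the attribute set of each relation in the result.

{A, B, D, F, G}; {C, D}; {C, E}

Candidate key of the original relation: {A, G}.
In {A, B, C, D, E, F, G}, {D} is not a superkey ({D}⁺ restricted to this set is {C, D, E}), so split on D --> C, E into {C, D, E} and {A, B, D, F, G}.
In {C, D, E}, {C} is not a superkey ({C}⁺ restricted to this set is {C, E}), so split on C --> E into {C, E} and {C, D}.
{C, E} has no BCNF violation.
{C, D} has no BCNF violation.
{A, B, D, F, G} has no BCNF violation.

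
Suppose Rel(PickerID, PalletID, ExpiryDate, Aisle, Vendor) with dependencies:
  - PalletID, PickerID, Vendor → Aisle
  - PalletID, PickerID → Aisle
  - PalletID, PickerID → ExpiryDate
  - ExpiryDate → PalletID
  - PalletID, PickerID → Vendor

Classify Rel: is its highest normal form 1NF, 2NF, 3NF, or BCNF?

3NF

Candidate keys: {ExpiryDate, PickerID}, {PalletID, PickerID}. Prime attributes: {ExpiryDate, PalletID, PickerID}.
ExpiryDate → PalletID: {ExpiryDate}⁺ = {ExpiryDate, PalletID}, which is not all of the attributes, so the left side is not a superkey — BCNF is violated.
Since {PalletID} ⊆ prime attributes and every other non-superkey FD also has a prime right side, the schema is in 3NF.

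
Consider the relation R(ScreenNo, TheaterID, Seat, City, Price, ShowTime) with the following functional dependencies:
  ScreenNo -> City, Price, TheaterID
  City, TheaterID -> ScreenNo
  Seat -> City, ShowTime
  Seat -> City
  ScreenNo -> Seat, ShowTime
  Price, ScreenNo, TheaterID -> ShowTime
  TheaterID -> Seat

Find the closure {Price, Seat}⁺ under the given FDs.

Start with {Price, Seat}.
Seat -> City, ShowTime applies; add {City, ShowTime} → now {City, Price, Seat, ShowTime}.
No further FD applies.

{City, Price, Seat, ShowTime}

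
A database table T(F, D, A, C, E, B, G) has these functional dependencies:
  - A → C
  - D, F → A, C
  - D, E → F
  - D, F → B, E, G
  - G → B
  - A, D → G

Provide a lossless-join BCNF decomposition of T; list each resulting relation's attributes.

Candidate keys of the original relation: {D, E}, {D, F}.
Within {A, B, C, D, E, F, G}: {A}⁺ ∩ {A, B, C, D, E, F, G} = {A, C}, not the whole set, so A → C violates BCNF; decompose into {A, C} and {A, B, D, E, F, G}.
{A, C} has no BCNF violation.
Within {A, B, D, E, F, G}: {G}⁺ ∩ {A, B, D, E, F, G} = {B, G}, not the whole set, so G → B violates BCNF; decompose into {B, G} and {A, D, E, F, G}.
{B, G} has no BCNF violation.
Within {A, D, E, F, G}: {A, D}⁺ ∩ {A, D, E, F, G} = {A, D, G}, not the whole set, so A, D → G violates BCNF; decompose into {A, D, G} and {A, D, E, F}.
{A, D, G} has no BCNF violation.
{A, D, E, F} has no BCNF violation.

{A, C}; {A, D, E, F}; {A, D, G}; {B, G}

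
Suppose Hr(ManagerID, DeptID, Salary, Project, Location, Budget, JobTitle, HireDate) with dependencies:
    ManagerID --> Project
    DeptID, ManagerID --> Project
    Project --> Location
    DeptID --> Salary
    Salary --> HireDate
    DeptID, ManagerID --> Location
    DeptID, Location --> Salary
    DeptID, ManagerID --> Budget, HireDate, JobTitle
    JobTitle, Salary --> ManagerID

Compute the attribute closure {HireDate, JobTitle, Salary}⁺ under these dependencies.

{HireDate, JobTitle, Location, ManagerID, Project, Salary}

Start with {HireDate, JobTitle, Salary}.
JobTitle, Salary --> ManagerID applies; add {ManagerID} → now {HireDate, JobTitle, ManagerID, Salary}.
ManagerID --> Project applies; add {Project} → now {HireDate, JobTitle, ManagerID, Project, Salary}.
Project --> Location applies; add {Location} → now {HireDate, JobTitle, Location, ManagerID, Project, Salary}.
No further FD applies.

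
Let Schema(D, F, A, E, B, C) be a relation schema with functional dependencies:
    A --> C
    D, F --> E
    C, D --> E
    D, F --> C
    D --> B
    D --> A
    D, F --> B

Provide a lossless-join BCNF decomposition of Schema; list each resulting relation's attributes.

Candidate key of the original relation: {D, F}.
{A, B, C, D, E, F}: {A} determines {A, C} here but is not a superkey — split on A --> C, giving {A, C} and {A, B, D, E, F}.
{A, C} has no BCNF violation.
{A, B, D, E, F}: {D} determines {A, B, D, E} here but is not a superkey — split on D --> A, B, E, giving {A, B, D, E} and {D, F}.
{A, B, D, E} has no BCNF violation.
{D, F} has no BCNF violation.

{A, B, D, E}; {A, C}; {D, F}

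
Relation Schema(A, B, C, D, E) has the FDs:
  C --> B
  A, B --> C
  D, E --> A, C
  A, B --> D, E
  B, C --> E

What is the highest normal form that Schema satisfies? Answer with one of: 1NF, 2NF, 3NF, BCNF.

3NF

Candidate keys: {A, B}, {A, C}, {C, D}, {D, E}. Prime attributes: {A, B, C, D, E}.
C --> B: {C}⁺ = {B, C, E}, which is not all of the attributes, so the left side is not a superkey — BCNF is violated.
Its right-hand attributes {B} are all prime, as are those of every other non-superkey FD — the relation is in 3NF.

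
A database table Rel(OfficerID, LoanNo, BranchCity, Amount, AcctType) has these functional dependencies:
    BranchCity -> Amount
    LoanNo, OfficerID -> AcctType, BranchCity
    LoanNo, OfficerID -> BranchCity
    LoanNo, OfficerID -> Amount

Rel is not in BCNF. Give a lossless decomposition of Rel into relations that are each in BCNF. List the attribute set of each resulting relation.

{AcctType, BranchCity, LoanNo, OfficerID}; {Amount, BranchCity}

Candidate key of the original relation: {LoanNo, OfficerID}.
Within {AcctType, Amount, BranchCity, LoanNo, OfficerID}: {BranchCity}⁺ ∩ {AcctType, Amount, BranchCity, LoanNo, OfficerID} = {Amount, BranchCity}, not the whole set, so BranchCity -> Amount violates BCNF; decompose into {Amount, BranchCity} and {AcctType, BranchCity, LoanNo, OfficerID}.
{Amount, BranchCity} is in BCNF.
{AcctType, BranchCity, LoanNo, OfficerID} is in BCNF.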